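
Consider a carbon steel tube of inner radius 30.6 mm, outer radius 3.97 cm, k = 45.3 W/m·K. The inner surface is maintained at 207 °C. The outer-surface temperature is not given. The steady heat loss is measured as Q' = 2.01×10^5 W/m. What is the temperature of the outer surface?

Series resistances:
  R'_carbon steel = ln(0.0397/0.0306)/(2πk) = 0.2604/(2π·45.3) = 9.147×10^-4 m·K/W
ΣR = 9.147×10^-4 m·K/W
ΔT = Q'·ΣR = 2.01×10^5 × 9.147×10^-4 = 183.9 K
Heat flows outward, so T_out = T_in − ΔT = 207 − 183.9 = 23.1 °C

T_out = 23.1 °C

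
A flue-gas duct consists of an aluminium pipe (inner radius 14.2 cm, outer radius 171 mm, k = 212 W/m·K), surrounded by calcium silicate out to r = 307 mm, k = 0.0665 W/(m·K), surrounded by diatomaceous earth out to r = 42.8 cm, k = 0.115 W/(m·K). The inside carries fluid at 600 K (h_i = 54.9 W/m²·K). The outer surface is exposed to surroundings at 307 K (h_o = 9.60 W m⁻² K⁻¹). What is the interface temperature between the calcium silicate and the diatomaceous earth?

Resistance network (inner→outer):
  R'_conv,in = 1/(2πr h) = 1/(2π·0.142·54.9) = 0.02042 m·K/W
  R'_aluminium = ln(0.171/0.142)/(2πk) = 0.1858/(2π·212) = 1.395×10^-4 m·K/W
  R'_calcium silicate = ln(0.307/0.171)/(2πk) = 0.5852/(2π·0.0665) = 1.401 m·K/W
  R'_diatomaceous earth = ln(0.428/0.307)/(2πk) = 0.3323/(2π·0.115) = 0.4599 m·K/W
  R'_conv,out = 1/(2πr h) = 1/(2π·0.428·9.60) = 0.03874 m·K/W
ΣR = 0.02042 + 1.395×10^-4 + 1.401 + 0.4599 + 0.03874 = 1.920 m·K/W
Q' = ΔT/ΣR = (600 K − 307 K)/1.920 = 152.6 W/m
From the inner boundary to the calcium silicate/diatomaceous earth interface, ΣR_partial = 1.422 m·K/W.
T_interface = T_in − Q'·ΣR_partial = 600 K − (152.6)(1.422) = 383 K

T = 383 K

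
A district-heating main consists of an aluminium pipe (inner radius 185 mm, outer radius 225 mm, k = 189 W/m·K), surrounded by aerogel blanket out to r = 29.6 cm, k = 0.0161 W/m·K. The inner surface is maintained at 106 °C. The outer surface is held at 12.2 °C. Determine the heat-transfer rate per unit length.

Q' = 34.6 W/m

Series thermal resistances, inner to outer:
  R'_aluminium = ln(0.225/0.185)/(2πk) = 0.1957/(2π·189) = 1.648×10^-4 m·K/W
  R'_aerogel blanket = ln(0.296/0.225)/(2πk) = 0.2743/(2π·0.0161) = 2.711 m·K/W
ΣR = 1.648×10^-4 + 2.711 = 2.711 m·K/W
Q' = ΔT/ΣR = (106 °C − 12.2 °C)/2.711 = 34.6 W/m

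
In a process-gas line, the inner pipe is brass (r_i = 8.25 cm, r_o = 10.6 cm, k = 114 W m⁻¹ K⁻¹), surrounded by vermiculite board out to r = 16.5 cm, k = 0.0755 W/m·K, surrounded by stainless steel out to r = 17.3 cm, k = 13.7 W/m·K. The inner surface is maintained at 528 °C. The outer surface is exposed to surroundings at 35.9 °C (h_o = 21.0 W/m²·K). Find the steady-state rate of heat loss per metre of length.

Resistance network (inner→outer):
  R'_brass = ln(0.106/0.0825)/(2πk) = 0.2506/(2π·114) = 3.499×10^-4 m·K/W
  R'_vermiculite board = ln(0.165/0.106)/(2πk) = 0.4425/(2π·0.0755) = 0.9328 m·K/W
  R'_stainless steel = ln(0.173/0.165)/(2πk) = 0.04735/(2π·13.7) = 5.500×10^-4 m·K/W
  R'_conv,out = 1/(2πr h) = 1/(2π·0.173·21.0) = 0.04381 m·K/W
ΣR = 3.499×10^-4 + 0.9328 + 5.500×10^-4 + 0.04381 = 0.9775 m·K/W
Q' = ΔT/ΣR = (528 °C − 35.9 °C)/0.9775 = 503 W/m

Q' = 503 W/m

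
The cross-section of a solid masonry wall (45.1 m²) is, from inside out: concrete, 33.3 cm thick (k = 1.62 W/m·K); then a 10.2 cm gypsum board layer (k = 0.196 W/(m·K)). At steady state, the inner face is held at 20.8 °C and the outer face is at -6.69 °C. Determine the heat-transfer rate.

Q = 1710 W

Resistance network (inner→outer):
  R_concrete = L/(kA) = 0.333/(1.62·45.1) = 0.004558 K/W
  R_gypsum board = L/(kA) = 0.102/(0.196·45.1) = 0.01154 K/W
ΣR = 0.004558 + 0.01154 = 0.01610 K/W
Q = ΔT/ΣR = (20.8 °C − -6.69 °C)/0.01610 = 1710 W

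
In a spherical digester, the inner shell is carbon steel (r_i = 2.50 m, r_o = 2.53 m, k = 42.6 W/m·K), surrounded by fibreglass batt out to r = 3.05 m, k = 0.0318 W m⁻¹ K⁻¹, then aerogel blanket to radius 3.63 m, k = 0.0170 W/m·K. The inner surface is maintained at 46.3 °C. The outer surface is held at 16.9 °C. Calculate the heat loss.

Q = 71.0 W

Treat each layer as a resistance in series:
  R_carbon steel = (1/2.50 − 1/2.53)/(4πk) = 0.004743/(4π·42.6) = 8.860×10^-6 K/W
  R_fibreglass batt = (1/2.53 − 1/3.05)/(4πk) = 0.06739/(4π·0.0318) = 0.1686 K/W
  R_aerogel blanket = (1/3.05 − 1/3.63)/(4πk) = 0.05239/(4π·0.0170) = 0.2452 K/W
ΣR = 8.860×10^-6 + 0.1686 + 0.2452 = 0.4138 K/W
Q = ΔT/ΣR = (46.3 °C − 16.9 °C)/0.4138 = 71.0 W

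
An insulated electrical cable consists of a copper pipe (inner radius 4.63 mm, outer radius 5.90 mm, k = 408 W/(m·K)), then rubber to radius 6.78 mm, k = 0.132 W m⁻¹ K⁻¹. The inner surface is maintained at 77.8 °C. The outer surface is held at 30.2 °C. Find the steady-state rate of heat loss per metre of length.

Q' = 284 W/m

Series thermal resistances, inner to outer:
  R'_copper = ln(0.00590/0.00463)/(2πk) = 0.2424/(2π·408) = 9.455×10^-5 m·K/W
  R'_rubber = ln(0.00678/0.00590)/(2πk) = 0.1390/(2π·0.132) = 0.1676 m·K/W
ΣR = 9.455×10^-5 + 0.1676 = 0.1677 m·K/W
Q' = ΔT/ΣR = (77.8 °C − 30.2 °C)/0.1677 = 284 W/m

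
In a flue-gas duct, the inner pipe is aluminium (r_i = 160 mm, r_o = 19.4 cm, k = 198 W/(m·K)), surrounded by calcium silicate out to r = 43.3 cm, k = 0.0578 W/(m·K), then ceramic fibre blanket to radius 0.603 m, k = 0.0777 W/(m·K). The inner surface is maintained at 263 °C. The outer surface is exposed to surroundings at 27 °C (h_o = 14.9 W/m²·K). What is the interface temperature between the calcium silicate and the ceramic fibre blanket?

T = 83.5 °C

Series thermal resistances, inner to outer:
  R'_aluminium = ln(0.194/0.160)/(2πk) = 0.1927/(2π·198) = 1.549×10^-4 m·K/W
  R'_calcium silicate = ln(0.433/0.194)/(2πk) = 0.8029/(2π·0.0578) = 2.211 m·K/W
  R'_ceramic fibre blanket = ln(0.603/0.433)/(2πk) = 0.3312/(2π·0.0777) = 0.6784 m·K/W
  R'_conv,out = 1/(2πr h) = 1/(2π·0.603·14.9) = 0.01771 m·K/W
ΣR = 1.549×10^-4 + 2.211 + 0.6784 + 0.01771 = 2.907 m·K/W
Q' = ΔT/ΣR = (263 °C − 27 °C)/2.907 = 81.18 W/m
From the inner boundary to the calcium silicate/ceramic fibre blanket interface, ΣR_partial = 2.211 m·K/W.
T_interface = T_in − Q'·ΣR_partial = 263 °C − (81.18)(2.211) = 83.5 °C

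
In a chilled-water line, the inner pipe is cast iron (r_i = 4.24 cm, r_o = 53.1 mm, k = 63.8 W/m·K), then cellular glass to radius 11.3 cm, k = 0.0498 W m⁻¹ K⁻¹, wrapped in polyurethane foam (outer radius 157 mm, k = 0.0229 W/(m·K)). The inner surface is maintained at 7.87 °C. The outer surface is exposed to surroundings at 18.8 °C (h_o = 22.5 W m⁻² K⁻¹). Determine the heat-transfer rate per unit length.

Q' = 2.30 W/m

Resistance network (inner→outer):
  R'_cast iron = ln(0.0531/0.0424)/(2πk) = 0.2250/(2π·63.8) = 5.614×10^-4 m·K/W
  R'_cellular glass = ln(0.113/0.0531)/(2πk) = 0.7552/(2π·0.0498) = 2.414 m·K/W
  R'_polyurethane foam = ln(0.157/0.113)/(2πk) = 0.3289/(2π·0.0229) = 2.286 m·K/W
  R'_conv,out = 1/(2πr h) = 1/(2π·0.157·22.5) = 0.04505 m·K/W
ΣR = 5.614×10^-4 + 2.414 + 2.286 + 0.04505 = 4.746 m·K/W
Q' = ΔT/ΣR = (7.87 °C − 18.8 °C)/4.746 = -2.30 W/m
(Negative Q' ⇒ heat flows inward; heat gain = 2.30 W/m.)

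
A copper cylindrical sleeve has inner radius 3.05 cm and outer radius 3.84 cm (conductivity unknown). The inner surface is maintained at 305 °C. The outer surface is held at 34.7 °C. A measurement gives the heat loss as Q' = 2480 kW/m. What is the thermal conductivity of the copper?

k = 336 W/m·K

ΣR = ΔT/Q' = |305 − 34.7|/2.48×10^6 = 1.090×10^-4 m·K/W
ln(r₂/r₁)/(2πk) = 1.090×10^-4 ⇒ k = 0.2303/(2π·1.090×10^-4) = 336 W/m·K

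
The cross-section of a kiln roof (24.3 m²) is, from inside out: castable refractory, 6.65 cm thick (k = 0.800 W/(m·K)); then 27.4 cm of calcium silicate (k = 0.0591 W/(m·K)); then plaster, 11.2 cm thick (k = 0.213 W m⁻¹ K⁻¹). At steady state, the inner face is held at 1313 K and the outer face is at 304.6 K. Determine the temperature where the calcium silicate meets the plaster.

Series thermal resistances, inner to outer:
  R_castable refractory = L/(kA) = 0.0665/(0.800·24.3) = 0.003421 K/W
  R_calcium silicate = L/(kA) = 0.274/(0.0591·24.3) = 0.1908 K/W
  R_plaster = L/(kA) = 0.112/(0.213·24.3) = 0.02164 K/W
ΣR = 0.003421 + 0.1908 + 0.02164 = 0.2159 K/W
Q = ΔT/ΣR = (1313 K − 304.6 K)/0.2159 = 4671 W
From the inner boundary to the calcium silicate/plaster interface, ΣR_partial = 0.1942 K/W.
T_interface = T_in − Q·ΣR_partial = 1313 K − (4671)(0.1942) = 406 K

T = 406 K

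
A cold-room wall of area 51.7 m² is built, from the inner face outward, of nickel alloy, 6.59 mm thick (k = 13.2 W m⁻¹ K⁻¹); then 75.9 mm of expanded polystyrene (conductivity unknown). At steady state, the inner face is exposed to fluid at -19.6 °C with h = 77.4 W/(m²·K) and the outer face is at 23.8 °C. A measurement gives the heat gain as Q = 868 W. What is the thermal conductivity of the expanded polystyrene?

k = 0.0295 W/m·K

ΣR = ΔT/Q = |-19.6 − 23.8|/868 = 0.05000 K/W
Known resistances:
  R_conv,in = 1/(hA) = 1/(77.4·51.7) = 2.499×10^-4 K/W
  R_nickel alloy = L/(kA) = 0.00659/(13.2·51.7) = 9.657×10^-6 K/W
R_expanded polystyrene = ΣR − ΣR_known = 0.05000 − 2.596×10^-4 = 0.04974 K/W
L/(kA) = 0.04974 ⇒ k = 0.0759/(0.04974·51.7) = 0.0295 W/m·K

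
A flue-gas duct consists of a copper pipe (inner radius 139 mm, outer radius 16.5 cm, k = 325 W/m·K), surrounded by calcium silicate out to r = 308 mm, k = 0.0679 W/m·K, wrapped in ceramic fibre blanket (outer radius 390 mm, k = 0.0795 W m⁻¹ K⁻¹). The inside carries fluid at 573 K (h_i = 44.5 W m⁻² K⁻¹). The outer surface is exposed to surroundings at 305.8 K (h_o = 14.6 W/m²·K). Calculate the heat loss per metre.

Q' = 134 W/m

Resistance network (inner→outer):
  R'_conv,in = 1/(2πr h) = 1/(2π·0.139·44.5) = 0.02573 m·K/W
  R'_copper = ln(0.165/0.139)/(2πk) = 0.1715/(2π·325) = 8.397×10^-5 m·K/W
  R'_calcium silicate = ln(0.308/0.165)/(2πk) = 0.6242/(2π·0.0679) = 1.463 m·K/W
  R'_ceramic fibre blanket = ln(0.390/0.308)/(2πk) = 0.2360/(2π·0.0795) = 0.4726 m·K/W
  R'_conv,out = 1/(2πr h) = 1/(2π·0.390·14.6) = 0.02795 m·K/W
ΣR = 0.02573 + 8.397×10^-5 + 1.463 + 0.4726 + 0.02795 = 1.989 m·K/W
Q' = ΔT/ΣR = (573 K − 305.8 K)/1.989 = 134 W/m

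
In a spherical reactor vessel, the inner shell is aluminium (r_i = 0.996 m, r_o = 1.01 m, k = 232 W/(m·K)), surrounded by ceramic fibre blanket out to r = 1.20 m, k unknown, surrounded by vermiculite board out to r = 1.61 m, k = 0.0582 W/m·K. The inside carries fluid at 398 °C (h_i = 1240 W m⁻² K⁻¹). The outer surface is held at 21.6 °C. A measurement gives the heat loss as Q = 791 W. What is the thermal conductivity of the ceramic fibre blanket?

k = 0.0672 W/m·K

ΣR = ΔT/Q = |398 − 21.6|/791 = 0.4759 K/W
Known resistances:
  R_conv,in = 1/(4πr²h) = 1/(4π·0.996²·1240) = 6.469×10^-5 K/W
  R_aluminium = (1/0.996 − 1/1.01)/(4πk) = 0.01392/(4π·232) = 4.774×10^-6 K/W
  R_vermiculite board = (1/1.20 − 1/1.61)/(4πk) = 0.2122/(4π·0.0582) = 0.2902 K/W
R_ceramic fibre blanket = ΣR − ΣR_known = 0.4759 − 0.2903 = 0.1856 K/W
(1/r₁−1/r₂)/(4πk) = 0.1856 ⇒ k = 0.1568/(4π·0.1856) = 0.0672 W/m·K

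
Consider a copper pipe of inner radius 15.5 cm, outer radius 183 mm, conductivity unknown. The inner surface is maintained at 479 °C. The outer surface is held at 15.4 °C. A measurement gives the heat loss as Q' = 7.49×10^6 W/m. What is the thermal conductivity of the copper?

k = 427 W/m·K

ΣR = ΔT/Q' = |479 − 15.4|/7.49×10^6 = 6.190×10^-5 m·K/W
ln(r₂/r₁)/(2πk) = 6.190×10^-5 ⇒ k = 0.1661/(2π·6.190×10^-5) = 427 W/m·K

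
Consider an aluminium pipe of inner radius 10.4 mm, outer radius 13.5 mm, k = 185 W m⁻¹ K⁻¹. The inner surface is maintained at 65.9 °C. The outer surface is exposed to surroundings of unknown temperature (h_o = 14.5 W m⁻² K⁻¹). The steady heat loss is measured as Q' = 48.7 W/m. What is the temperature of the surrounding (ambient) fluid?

Series resistances:
  R'_aluminium = ln(0.0135/0.0104)/(2πk) = 0.2609/(2π·185) = 2.244×10^-4 m·K/W
  R'_conv,out = 1/(2πr h) = 1/(2π·0.0135·14.5) = 0.8131 m·K/W
ΣR = 0.8133 m·K/W
ΔT = Q'·ΣR = 48.7 × 0.8133 = 39.61 K
Heat flows outward, so T_out = T_in − ΔT = 65.9 − 39.61 = 26.3 °C

T_out = 26.3 °C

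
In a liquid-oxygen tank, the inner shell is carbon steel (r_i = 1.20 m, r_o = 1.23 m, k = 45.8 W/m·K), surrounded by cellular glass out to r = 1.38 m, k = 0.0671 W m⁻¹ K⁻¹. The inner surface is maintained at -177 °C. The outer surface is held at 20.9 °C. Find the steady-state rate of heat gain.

Treat each layer as a resistance in series:
  R_carbon steel = (1/1.20 − 1/1.23)/(4πk) = 0.02033/(4π·45.8) = 3.532×10^-5 K/W
  R_cellular glass = (1/1.23 − 1/1.38)/(4πk) = 0.08837/(4π·0.0671) = 0.1048 K/W
ΣR = 3.532×10^-5 + 0.1048 = 0.1048 K/W
Q = ΔT/ΣR = (-177 °C − 20.9 °C)/0.1048 = -1890 W
(Negative Q ⇒ heat flows inward; heat gain = 1890 W.)

Q = 1890 W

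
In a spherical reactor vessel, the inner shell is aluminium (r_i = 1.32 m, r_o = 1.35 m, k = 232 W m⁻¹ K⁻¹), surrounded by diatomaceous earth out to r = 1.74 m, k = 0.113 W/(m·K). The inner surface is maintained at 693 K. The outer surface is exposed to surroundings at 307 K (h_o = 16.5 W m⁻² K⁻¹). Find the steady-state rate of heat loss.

Resistance network (inner→outer):
  R_aluminium = (1/1.32 − 1/1.35)/(4πk) = 0.01684/(4π·232) = 5.775×10^-6 K/W
  R_diatomaceous earth = (1/1.35 − 1/1.74)/(4πk) = 0.1660/(4π·0.113) = 0.1169 K/W
  R_conv,out = 1/(4πr²h) = 1/(4π·1.74²·16.5) = 0.001593 K/W
ΣR = 5.775×10^-6 + 0.1169 + 0.001593 = 0.1185 K/W
Q = ΔT/ΣR = (693 K − 307 K)/0.1185 = 3260 W

Q = 3.26 kW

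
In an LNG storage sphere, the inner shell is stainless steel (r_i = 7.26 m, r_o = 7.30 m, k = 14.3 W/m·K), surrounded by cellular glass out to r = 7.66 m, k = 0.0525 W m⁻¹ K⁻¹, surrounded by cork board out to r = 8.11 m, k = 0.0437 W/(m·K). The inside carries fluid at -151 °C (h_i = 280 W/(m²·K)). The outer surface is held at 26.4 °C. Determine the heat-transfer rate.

Q = 7730 W

Treat each layer as a resistance in series:
  R_conv,in = 1/(4πr²h) = 1/(4π·7.26²·280) = 5.392×10^-6 K/W
  R_stainless steel = (1/7.26 − 1/7.30)/(4πk) = 7.547×10^-4/(4π·14.3) = 4.200×10^-6 K/W
  R_cellular glass = (1/7.30 − 1/7.66)/(4πk) = 0.006438/(4π·0.0525) = 0.009758 K/W
  R_cork board = (1/7.66 − 1/8.11)/(4πk) = 0.007244/(4π·0.0437) = 0.01319 K/W
ΣR = 5.392×10^-6 + 4.200×10^-6 + 0.009758 + 0.01319 = 0.02296 K/W
Q = ΔT/ΣR = (-151 °C − 26.4 °C)/0.02296 = -7730 W
(Negative Q ⇒ heat flows inward; heat gain = 7730 W.)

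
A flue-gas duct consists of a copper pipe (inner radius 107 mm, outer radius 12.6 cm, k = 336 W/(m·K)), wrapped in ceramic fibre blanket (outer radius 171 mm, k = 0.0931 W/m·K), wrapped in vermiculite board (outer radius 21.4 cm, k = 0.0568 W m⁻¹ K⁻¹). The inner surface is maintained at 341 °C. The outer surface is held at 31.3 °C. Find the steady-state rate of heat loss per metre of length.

Q' = 269 W/m

Series thermal resistances, inner to outer:
  R'_copper = ln(0.126/0.107)/(2πk) = 0.1635/(2π·336) = 7.742×10^-5 m·K/W
  R'_ceramic fibre blanket = ln(0.171/0.126)/(2πk) = 0.3054/(2π·0.0931) = 0.5221 m·K/W
  R'_vermiculite board = ln(0.214/0.171)/(2πk) = 0.2243/(2π·0.0568) = 0.6285 m·K/W
ΣR = 7.742×10^-5 + 0.5221 + 0.6285 = 1.151 m·K/W
Q' = ΔT/ΣR = (341 °C − 31.3 °C)/1.151 = 269 W/m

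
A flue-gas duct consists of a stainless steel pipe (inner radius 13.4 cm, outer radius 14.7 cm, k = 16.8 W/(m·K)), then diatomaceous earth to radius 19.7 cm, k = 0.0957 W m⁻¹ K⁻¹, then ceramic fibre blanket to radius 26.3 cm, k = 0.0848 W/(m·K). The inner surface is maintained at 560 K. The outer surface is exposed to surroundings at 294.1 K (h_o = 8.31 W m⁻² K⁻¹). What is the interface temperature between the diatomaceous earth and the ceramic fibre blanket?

T = 442 K

Resistance network (inner→outer):
  R'_stainless steel = ln(0.147/0.134)/(2πk) = 0.09259/(2π·16.8) = 8.772×10^-4 m·K/W
  R'_diatomaceous earth = ln(0.197/0.147)/(2πk) = 0.2928/(2π·0.0957) = 0.4869 m·K/W
  R'_ceramic fibre blanket = ln(0.263/0.197)/(2πk) = 0.2890/(2π·0.0848) = 0.5423 m·K/W
  R'_conv,out = 1/(2πr h) = 1/(2π·0.263·8.31) = 0.07282 m·K/W
ΣR = 8.772×10^-4 + 0.4869 + 0.5423 + 0.07282 = 1.103 m·K/W
Q' = ΔT/ΣR = (560 K − 294.1 K)/1.103 = 241.1 W/m
From the inner boundary to the diatomaceous earth/ceramic fibre blanket interface, ΣR_partial = 0.4878 m·K/W.
T_interface = T_in − Q'·ΣR_partial = 560 K − (241.1)(0.4878) = 442 K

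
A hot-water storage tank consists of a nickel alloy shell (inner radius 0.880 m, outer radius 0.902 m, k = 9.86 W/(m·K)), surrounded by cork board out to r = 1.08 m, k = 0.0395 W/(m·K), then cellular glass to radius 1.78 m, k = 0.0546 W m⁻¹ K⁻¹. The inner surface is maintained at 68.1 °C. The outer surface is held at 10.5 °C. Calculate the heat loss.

Series thermal resistances, inner to outer:
  R_nickel alloy = (1/0.880 − 1/0.902)/(4πk) = 0.02772/(4π·9.86) = 2.237×10^-4 K/W
  R_cork board = (1/0.902 − 1/1.08)/(4πk) = 0.1827/(4π·0.0395) = 0.3681 K/W
  R_cellular glass = (1/1.08 − 1/1.78)/(4πk) = 0.3641/(4π·0.0546) = 0.5307 K/W
ΣR = 2.237×10^-4 + 0.3681 + 0.5307 = 0.8990 K/W
Q = ΔT/ΣR = (68.1 °C − 10.5 °C)/0.8990 = 64.1 W

Q = 64.1 W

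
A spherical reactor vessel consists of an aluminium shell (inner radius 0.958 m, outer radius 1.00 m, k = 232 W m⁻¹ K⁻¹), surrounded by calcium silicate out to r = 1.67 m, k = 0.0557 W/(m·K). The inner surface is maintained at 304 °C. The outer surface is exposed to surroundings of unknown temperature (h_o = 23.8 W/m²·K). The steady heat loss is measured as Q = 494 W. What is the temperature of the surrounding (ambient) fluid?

T_out = 20.2 °C

Series resistances:
  R_aluminium = (1/0.958 − 1/1.00)/(4πk) = 0.04384/(4π·232) = 1.504×10^-5 K/W
  R_calcium silicate = (1/1.00 − 1/1.67)/(4πk) = 0.4012/(4π·0.0557) = 0.5732 K/W
  R_conv,out = 1/(4πr²h) = 1/(4π·1.67²·23.8) = 0.001199 K/W
ΣR = 0.5744 K/W
ΔT = Q·ΣR = 494 × 0.5744 = 283.8 K
Heat flows outward, so T_out = T_in − ΔT = 304 − 283.8 = 20.2 °C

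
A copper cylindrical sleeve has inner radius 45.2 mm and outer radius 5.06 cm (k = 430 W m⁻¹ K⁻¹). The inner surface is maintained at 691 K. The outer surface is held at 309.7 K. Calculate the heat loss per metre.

Q' = 2πk·ΔT/ln(r₂/r₁) = 2π × 430 × 381.3 / ln(0.0506/0.0452) = 9.13×10^6 W/m

Q' = 9.13×10^6 W/m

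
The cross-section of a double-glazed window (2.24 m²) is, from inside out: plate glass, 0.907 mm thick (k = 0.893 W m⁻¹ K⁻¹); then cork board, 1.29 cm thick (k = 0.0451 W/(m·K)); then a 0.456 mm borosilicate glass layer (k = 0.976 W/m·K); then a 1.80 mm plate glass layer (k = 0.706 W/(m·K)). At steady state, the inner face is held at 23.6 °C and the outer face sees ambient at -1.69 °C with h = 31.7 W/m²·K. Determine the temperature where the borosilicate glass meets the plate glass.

Resistance network (inner→outer):
  R_plate glass = L/(kA) = 9.07×10^-4/(0.893·2.24) = 4.534×10^-4 K/W
  R_cork board = L/(kA) = 0.0129/(0.0451·2.24) = 0.1277 K/W
  R_borosilicate glass = L/(kA) = 4.56×10^-4/(0.976·2.24) = 2.086×10^-4 K/W
  R_plate glass = L/(kA) = 0.00180/(0.706·2.24) = 0.001138 K/W
  R_conv,out = 1/(hA) = 1/(31.7·2.24) = 0.01408 K/W
ΣR = 4.534×10^-4 + 0.1277 + 2.086×10^-4 + 0.001138 + 0.01408 = 0.1436 K/W
Q = ΔT/ΣR = (23.6 °C − -1.69 °C)/0.1436 = 176.1 W
From the inner boundary to the borosilicate glass/plate glass interface, ΣR_partial = 0.1284 K/W.
T_interface = T_in − Q·ΣR_partial = 23.6 °C − (176.1)(0.1284) = 0.99 °C

T = 0.99 °C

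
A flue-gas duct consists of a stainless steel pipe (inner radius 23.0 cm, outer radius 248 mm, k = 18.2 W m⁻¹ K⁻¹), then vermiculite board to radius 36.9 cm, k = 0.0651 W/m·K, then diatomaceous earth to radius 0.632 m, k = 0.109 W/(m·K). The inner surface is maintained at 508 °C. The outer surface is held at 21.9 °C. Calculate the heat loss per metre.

Q' = 277 W/m

Series thermal resistances, inner to outer:
  R'_stainless steel = ln(0.248/0.230)/(2πk) = 0.07535/(2π·18.2) = 6.589×10^-4 m·K/W
  R'_vermiculite board = ln(0.369/0.248)/(2πk) = 0.3974/(2π·0.0651) = 0.9715 m·K/W
  R'_diatomaceous earth = ln(0.632/0.369)/(2πk) = 0.5381/(2π·0.109) = 0.7857 m·K/W
ΣR = 6.589×10^-4 + 0.9715 + 0.7857 = 1.758 m·K/W
Q' = ΔT/ΣR = (508 °C − 21.9 °C)/1.758 = 277 W/m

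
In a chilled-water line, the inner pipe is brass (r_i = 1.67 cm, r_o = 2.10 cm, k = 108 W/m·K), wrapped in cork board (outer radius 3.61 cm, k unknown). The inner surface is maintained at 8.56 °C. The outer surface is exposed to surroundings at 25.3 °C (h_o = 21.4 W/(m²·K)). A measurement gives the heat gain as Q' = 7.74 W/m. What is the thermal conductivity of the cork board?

k = 0.0441 W/m·K

ΣR = ΔT/Q' = |8.56 − 25.3|/7.74 = 2.163 m·K/W
Known resistances:
  R'_brass = ln(0.0210/0.0167)/(2πk) = 0.2291/(2π·108) = 3.376×10^-4 m·K/W
  R'_conv,out = 1/(2πr h) = 1/(2π·0.0361·21.4) = 0.2060 m·K/W
R_cork board = ΣR − ΣR_known = 2.163 − 0.2063 = 1.957 m·K/W
ln(r₂/r₁)/(2πk) = 1.957 ⇒ k = 0.5418/(2π·1.957) = 0.0441 W/m·K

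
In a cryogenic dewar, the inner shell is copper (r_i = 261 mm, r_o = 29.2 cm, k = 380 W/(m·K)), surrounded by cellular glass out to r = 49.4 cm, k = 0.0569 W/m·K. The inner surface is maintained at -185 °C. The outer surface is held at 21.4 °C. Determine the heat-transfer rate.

Series thermal resistances, inner to outer:
  R_copper = (1/0.261 − 1/0.292)/(4πk) = 0.4068/(4π·380) = 8.518×10^-5 K/W
  R_cellular glass = (1/0.292 − 1/0.494)/(4πk) = 1.400/(4π·0.0569) = 1.958 K/W
ΣR = 8.518×10^-5 + 1.958 = 1.958 K/W
Q = ΔT/ΣR = (-185 °C − 21.4 °C)/1.958 = -105 W
(Negative Q ⇒ heat flows inward; heat gain = 105 W.)

Q = 105 W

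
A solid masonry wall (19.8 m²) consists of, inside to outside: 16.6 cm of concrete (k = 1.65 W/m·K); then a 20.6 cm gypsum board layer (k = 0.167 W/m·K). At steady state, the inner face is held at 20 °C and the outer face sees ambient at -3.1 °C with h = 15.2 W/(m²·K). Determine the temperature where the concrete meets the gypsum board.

T = 18.3 °C

Treat each layer as a resistance in series:
  R_concrete = L/(kA) = 0.166/(1.65·19.8) = 0.005081 K/W
  R_gypsum board = L/(kA) = 0.206/(0.167·19.8) = 0.06230 K/W
  R_conv,out = 1/(hA) = 1/(15.2·19.8) = 0.003323 K/W
ΣR = 0.005081 + 0.06230 + 0.003323 = 0.07070 K/W
Q = ΔT/ΣR = (20 °C − -3.1 °C)/0.07070 = 326.7 W
From the inner boundary to the concrete/gypsum board interface, ΣR_partial = 0.005081 K/W.
T_interface = T_in − Q·ΣR_partial = 20 °C − (326.7)(0.005081) = 18.3 °C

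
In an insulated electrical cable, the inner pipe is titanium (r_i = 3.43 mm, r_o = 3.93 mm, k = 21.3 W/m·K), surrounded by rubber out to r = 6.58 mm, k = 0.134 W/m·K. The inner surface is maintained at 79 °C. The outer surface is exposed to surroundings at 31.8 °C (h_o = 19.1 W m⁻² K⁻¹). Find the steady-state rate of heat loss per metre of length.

Series thermal resistances, inner to outer:
  R'_titanium = ln(0.00393/0.00343)/(2πk) = 0.1361/(2π·21.3) = 0.001017 m·K/W
  R'_rubber = ln(0.00658/0.00393)/(2πk) = 0.5154/(2π·0.134) = 0.6121 m·K/W
  R'_conv,out = 1/(2πr h) = 1/(2π·0.00658·19.1) = 1.266 m·K/W
ΣR = 0.001017 + 0.6121 + 1.266 = 1.879 m·K/W
Q' = ΔT/ΣR = (79 °C − 31.8 °C)/1.879 = 25.1 W/m

Q' = 25.1 W/m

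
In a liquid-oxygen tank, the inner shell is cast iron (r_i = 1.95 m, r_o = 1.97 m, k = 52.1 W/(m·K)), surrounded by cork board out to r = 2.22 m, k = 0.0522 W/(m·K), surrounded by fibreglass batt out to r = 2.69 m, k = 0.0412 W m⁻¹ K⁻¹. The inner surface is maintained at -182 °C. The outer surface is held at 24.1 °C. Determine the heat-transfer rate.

Resistance network (inner→outer):
  R_cast iron = (1/1.95 − 1/1.97)/(4πk) = 0.005206/(4π·52.1) = 7.952×10^-6 K/W
  R_cork board = (1/1.97 − 1/2.22)/(4πk) = 0.05716/(4π·0.0522) = 0.08714 K/W
  R_fibreglass batt = (1/2.22 − 1/2.69)/(4πk) = 0.07870/(4π·0.0412) = 0.1520 K/W
ΣR = 7.952×10^-6 + 0.08714 + 0.1520 = 0.2391 K/W
Q = ΔT/ΣR = (-182 °C − 24.1 °C)/0.2391 = -862 W
(Negative Q ⇒ heat flows inward; heat gain = 862 W.)

Q = 862 W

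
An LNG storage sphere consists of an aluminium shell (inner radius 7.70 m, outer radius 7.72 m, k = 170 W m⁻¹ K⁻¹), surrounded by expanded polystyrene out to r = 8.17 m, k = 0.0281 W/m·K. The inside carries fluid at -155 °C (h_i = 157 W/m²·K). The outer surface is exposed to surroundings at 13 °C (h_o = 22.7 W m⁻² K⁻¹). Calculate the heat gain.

Q = 8.29 kW

Series thermal resistances, inner to outer:
  R_conv,in = 1/(4πr²h) = 1/(4π·7.70²·157) = 8.549×10^-6 K/W
  R_aluminium = (1/7.70 − 1/7.72)/(4πk) = 3.365×10^-4/(4π·170) = 1.575×10^-7 K/W
  R_expanded polystyrene = (1/7.72 − 1/8.17)/(4πk) = 0.007135/(4π·0.0281) = 0.02020 K/W
  R_conv,out = 1/(4πr²h) = 1/(4π·8.17²·22.7) = 5.252×10^-5 K/W
ΣR = 8.549×10^-6 + 1.575×10^-7 + 0.02020 + 5.252×10^-5 = 0.02026 K/W
Q = ΔT/ΣR = (-155 °C − 13 °C)/0.02026 = -8290 W
(Negative Q ⇒ heat flows inward; heat gain = 8290 W.)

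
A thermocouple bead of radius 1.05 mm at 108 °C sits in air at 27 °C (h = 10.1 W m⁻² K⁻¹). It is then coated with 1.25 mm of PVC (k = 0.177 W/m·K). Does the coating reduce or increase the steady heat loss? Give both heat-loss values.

increases: 0.0113 → 0.0470 W

Critical radius for a sphere: r_cr = 2k/h = 0.0350 m = 3.50 cm.
Outer radius after coating: r₂ = 0.00105 + 0.00125 = 0.00230 m.
Since r₁ < r_cr and r₂ ≤ r_cr, the coating moves toward the maximum at r_cr — heat loss rises.
Bare: R = 1/(4πr₁²h) = 7146 K/W; Q = 81/7146 = 0.0113 W.
Coated: R = R_cond + R_conv = 1722 K/W; Q = 81/1722 = 0.0470 W.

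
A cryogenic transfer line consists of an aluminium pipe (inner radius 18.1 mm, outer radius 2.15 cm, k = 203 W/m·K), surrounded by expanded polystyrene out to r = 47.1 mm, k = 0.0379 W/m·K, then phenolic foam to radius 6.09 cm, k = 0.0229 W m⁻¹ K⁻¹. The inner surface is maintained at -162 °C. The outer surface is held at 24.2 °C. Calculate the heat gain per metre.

Treat each layer as a resistance in series:
  R'_aluminium = ln(0.0215/0.0181)/(2πk) = 0.1721/(2π·203) = 1.350×10^-4 m·K/W
  R'_expanded polystyrene = ln(0.0471/0.0215)/(2πk) = 0.7842/(2π·0.0379) = 3.293 m·K/W
  R'_phenolic foam = ln(0.0609/0.0471)/(2πk) = 0.2570/(2π·0.0229) = 1.786 m·K/W
ΣR = 1.350×10^-4 + 3.293 + 1.786 = 5.079 m·K/W
Q' = ΔT/ΣR = (-162 °C − 24.2 °C)/5.079 = -36.7 W/m
(Negative Q' ⇒ heat flows inward; heat gain = 36.7 W/m.)

Q' = 36.7 W/m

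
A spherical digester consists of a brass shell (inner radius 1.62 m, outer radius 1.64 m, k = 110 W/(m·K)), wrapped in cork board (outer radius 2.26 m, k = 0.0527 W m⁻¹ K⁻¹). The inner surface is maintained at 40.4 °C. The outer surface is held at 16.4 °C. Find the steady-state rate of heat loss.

Series thermal resistances, inner to outer:
  R_brass = (1/1.62 − 1/1.64)/(4πk) = 0.007528/(4π·110) = 5.446×10^-6 K/W
  R_cork board = (1/1.64 − 1/2.26)/(4πk) = 0.1673/(4π·0.0527) = 0.2526 K/W
ΣR = 5.446×10^-6 + 0.2526 = 0.2526 K/W
Q = ΔT/ΣR = (40.4 °C − 16.4 °C)/0.2526 = 95.0 W

Q = 95.0 W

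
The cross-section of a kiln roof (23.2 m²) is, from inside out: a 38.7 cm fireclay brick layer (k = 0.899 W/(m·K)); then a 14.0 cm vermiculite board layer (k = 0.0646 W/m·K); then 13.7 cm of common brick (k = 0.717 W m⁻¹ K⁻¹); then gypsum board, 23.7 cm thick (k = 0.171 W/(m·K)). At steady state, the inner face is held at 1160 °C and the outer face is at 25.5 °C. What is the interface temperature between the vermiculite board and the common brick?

Treat each layer as a resistance in series:
  R_fireclay brick = L/(kA) = 0.387/(0.899·23.2) = 0.01856 K/W
  R_vermiculite board = L/(kA) = 0.140/(0.0646·23.2) = 0.09341 K/W
  R_common brick = L/(kA) = 0.137/(0.717·23.2) = 0.008236 K/W
  R_gypsum board = L/(kA) = 0.237/(0.171·23.2) = 0.05974 K/W
ΣR = 0.01856 + 0.09341 + 0.008236 + 0.05974 = 0.1799 K/W
Q = ΔT/ΣR = (1160 °C − 25.5 °C)/0.1799 = 6306 W
From the inner boundary to the vermiculite board/common brick interface, ΣR_partial = 0.1120 K/W.
T_interface = T_in − Q·ΣR_partial = 1160 °C − (6306)(0.1120) = 454 °C

T = 454 °C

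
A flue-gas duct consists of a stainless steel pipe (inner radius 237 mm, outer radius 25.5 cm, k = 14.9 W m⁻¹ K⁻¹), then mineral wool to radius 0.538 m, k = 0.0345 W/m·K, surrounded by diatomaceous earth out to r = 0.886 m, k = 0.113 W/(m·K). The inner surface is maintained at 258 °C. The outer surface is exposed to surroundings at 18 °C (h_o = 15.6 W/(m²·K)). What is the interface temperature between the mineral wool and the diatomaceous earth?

Series thermal resistances, inner to outer:
  R'_stainless steel = ln(0.255/0.237)/(2πk) = 0.07320/(2π·14.9) = 7.819×10^-4 m·K/W
  R'_mineral wool = ln(0.538/0.255)/(2πk) = 0.7466/(2π·0.0345) = 3.444 m·K/W
  R'_diatomaceous earth = ln(0.886/0.538)/(2πk) = 0.4989/(2π·0.113) = 0.7026 m·K/W
  R'_conv,out = 1/(2πr h) = 1/(2π·0.886·15.6) = 0.01151 m·K/W
ΣR = 7.819×10^-4 + 3.444 + 0.7026 + 0.01151 = 4.159 m·K/W
Q' = ΔT/ΣR = (258 °C − 18 °C)/4.159 = 57.71 W/m
From the inner boundary to the mineral wool/diatomaceous earth interface, ΣR_partial = 3.445 m·K/W.
T_interface = T_in − Q'·ΣR_partial = 258 °C − (57.71)(3.445) = 59.2 °C

T = 59.2 °C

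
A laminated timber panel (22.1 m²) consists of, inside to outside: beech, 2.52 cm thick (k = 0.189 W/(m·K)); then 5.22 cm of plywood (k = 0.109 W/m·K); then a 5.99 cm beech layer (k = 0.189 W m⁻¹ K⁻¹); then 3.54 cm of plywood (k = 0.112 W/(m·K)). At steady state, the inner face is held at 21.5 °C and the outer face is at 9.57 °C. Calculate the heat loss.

Series thermal resistances, inner to outer:
  R_beech = L/(kA) = 0.0252/(0.189·22.1) = 0.006033 K/W
  R_plywood = L/(kA) = 0.0522/(0.109·22.1) = 0.02167 K/W
  R_beech = L/(kA) = 0.0599/(0.189·22.1) = 0.01434 K/W
  R_plywood = L/(kA) = 0.0354/(0.112·22.1) = 0.01430 K/W
ΣR = 0.006033 + 0.02167 + 0.01434 + 0.01430 = 0.05634 K/W
Q = ΔT/ΣR = (21.5 °C − 9.57 °C)/0.05634 = 212 W

Q = 212 W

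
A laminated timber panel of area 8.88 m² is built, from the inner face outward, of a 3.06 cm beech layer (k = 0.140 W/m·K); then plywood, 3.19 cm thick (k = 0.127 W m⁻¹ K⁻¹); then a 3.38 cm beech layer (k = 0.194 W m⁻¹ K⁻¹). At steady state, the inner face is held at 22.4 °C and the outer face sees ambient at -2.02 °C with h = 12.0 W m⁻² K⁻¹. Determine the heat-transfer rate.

Q = 298 W

Treat each layer as a resistance in series:
  R_beech = L/(kA) = 0.0306/(0.140·8.88) = 0.02461 K/W
  R_plywood = L/(kA) = 0.0319/(0.127·8.88) = 0.02829 K/W
  R_beech = L/(kA) = 0.0338/(0.194·8.88) = 0.01962 K/W
  R_conv,out = 1/(hA) = 1/(12.0·8.88) = 0.009384 K/W
ΣR = 0.02461 + 0.02829 + 0.01962 + 0.009384 = 0.08190 K/W
Q = ΔT/ΣR = (22.4 °C − -2.02 °C)/0.08190 = 298 W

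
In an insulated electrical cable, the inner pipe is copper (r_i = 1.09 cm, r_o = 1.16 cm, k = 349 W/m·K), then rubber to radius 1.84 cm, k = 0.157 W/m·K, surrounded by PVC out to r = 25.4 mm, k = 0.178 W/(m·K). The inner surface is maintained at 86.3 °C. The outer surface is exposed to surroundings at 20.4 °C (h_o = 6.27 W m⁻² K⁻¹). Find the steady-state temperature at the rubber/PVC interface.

T = 68.7 °C

Resistance network (inner→outer):
  R'_copper = ln(0.0116/0.0109)/(2πk) = 0.06224/(2π·349) = 2.838×10^-5 m·K/W
  R'_rubber = ln(0.0184/0.0116)/(2πk) = 0.4613/(2π·0.157) = 0.4677 m·K/W
  R'_PVC = ln(0.0254/0.0184)/(2πk) = 0.3224/(2π·0.178) = 0.2883 m·K/W
  R'_conv,out = 1/(2πr h) = 1/(2π·0.0254·6.27) = 0.9994 m·K/W
ΣR = 2.838×10^-5 + 0.4677 + 0.2883 + 0.9994 = 1.755 m·K/W
Q' = ΔT/ΣR = (86.3 °C − 20.4 °C)/1.755 = 37.55 W/m
From the inner boundary to the rubber/PVC interface, ΣR_partial = 0.4677 m·K/W.
T_interface = T_in − Q'·ΣR_partial = 86.3 °C − (37.55)(0.4677) = 68.7 °C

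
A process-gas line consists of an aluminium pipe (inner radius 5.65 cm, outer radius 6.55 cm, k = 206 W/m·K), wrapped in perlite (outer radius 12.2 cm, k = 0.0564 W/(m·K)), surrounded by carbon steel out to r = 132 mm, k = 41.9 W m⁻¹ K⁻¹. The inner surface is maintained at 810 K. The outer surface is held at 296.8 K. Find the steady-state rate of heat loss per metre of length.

Series thermal resistances, inner to outer:
  R'_aluminium = ln(0.0655/0.0565)/(2πk) = 0.1478/(2π·206) = 1.142×10^-4 m·K/W
  R'_perlite = ln(0.122/0.0655)/(2πk) = 0.6220/(2π·0.0564) = 1.755 m·K/W
  R'_carbon steel = ln(0.132/0.122)/(2πk) = 0.07878/(2π·41.9) = 2.992×10^-4 m·K/W
ΣR = 1.142×10^-4 + 1.755 + 2.992×10^-4 = 1.755 m·K/W
Q' = ΔT/ΣR = (810 K − 296.8 K)/1.755 = 292 W/m

Q' = 292 W/m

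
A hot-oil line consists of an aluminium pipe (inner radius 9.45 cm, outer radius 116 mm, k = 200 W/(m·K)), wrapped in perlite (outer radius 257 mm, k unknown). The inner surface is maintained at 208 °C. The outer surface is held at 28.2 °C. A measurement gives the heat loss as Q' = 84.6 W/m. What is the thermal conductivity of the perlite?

ΣR = ΔT/Q' = |208 − 28.2|/84.6 = 2.125 m·K/W
Known resistances:
  R'_aluminium = ln(0.116/0.0945)/(2πk) = 0.2050/(2π·200) = 1.631×10^-4 m·K/W
R_perlite = ΣR − ΣR_known = 2.125 − 1.631×10^-4 = 2.125 m·K/W
ln(r₂/r₁)/(2πk) = 2.125 ⇒ k = 0.7955/(2π·2.125) = 0.0596 W/m·K

k = 0.0596 W/m·K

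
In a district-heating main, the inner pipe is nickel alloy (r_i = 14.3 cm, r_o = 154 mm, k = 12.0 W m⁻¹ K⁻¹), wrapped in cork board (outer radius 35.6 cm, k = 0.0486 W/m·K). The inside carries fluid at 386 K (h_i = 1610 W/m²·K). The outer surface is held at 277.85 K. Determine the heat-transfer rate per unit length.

Resistance network (inner→outer):
  R'_conv,in = 1/(2πr h) = 1/(2π·0.143·1610) = 6.913×10^-4 m·K/W
  R'_nickel alloy = ln(0.154/0.143)/(2πk) = 0.07411/(2π·12.0) = 9.829×10^-4 m·K/W
  R'_cork board = ln(0.356/0.154)/(2πk) = 0.8380/(2π·0.0486) = 2.744 m·K/W
ΣR = 6.913×10^-4 + 9.829×10^-4 + 2.744 = 2.746 m·K/W
Q' = ΔT/ΣR = (386 K − 277.85 K)/2.746 = 39.4 W/m

Q' = 39.4 W/m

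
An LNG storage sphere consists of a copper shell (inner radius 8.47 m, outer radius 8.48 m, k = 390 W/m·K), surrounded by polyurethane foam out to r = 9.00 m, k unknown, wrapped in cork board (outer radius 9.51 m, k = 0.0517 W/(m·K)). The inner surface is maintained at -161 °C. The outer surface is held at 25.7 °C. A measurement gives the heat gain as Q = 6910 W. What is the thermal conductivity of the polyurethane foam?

ΣR = ΔT/Q = |-161 − 25.7|/6910 = 0.02702 K/W
Known resistances:
  R_copper = (1/8.47 − 1/8.48)/(4πk) = 1.392×10^-4/(4π·390) = 2.841×10^-8 K/W
  R_cork board = (1/9.00 − 1/9.51)/(4πk) = 0.005959/(4π·0.0517) = 0.009172 K/W
R_polyurethane foam = ΣR − ΣR_known = 0.02702 − 0.009172 = 0.01785 K/W
(1/r₁−1/r₂)/(4πk) = 0.01785 ⇒ k = 0.006813/(4π·0.01785) = 0.0304 W/m·K

k = 0.0304 W/m·K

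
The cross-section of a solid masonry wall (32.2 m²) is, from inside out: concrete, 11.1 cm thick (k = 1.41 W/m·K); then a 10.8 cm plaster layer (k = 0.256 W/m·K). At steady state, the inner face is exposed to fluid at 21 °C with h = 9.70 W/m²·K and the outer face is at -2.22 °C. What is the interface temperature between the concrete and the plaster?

Treat each layer as a resistance in series:
  R_conv,in = 1/(hA) = 1/(9.70·32.2) = 0.003202 K/W
  R_concrete = L/(kA) = 0.111/(1.41·32.2) = 0.002445 K/W
  R_plaster = L/(kA) = 0.108/(0.256·32.2) = 0.01310 K/W
ΣR = 0.003202 + 0.002445 + 0.01310 = 0.01875 K/W
Q = ΔT/ΣR = (21 °C − -2.22 °C)/0.01875 = 1238 W
From the inner boundary to the concrete/plaster interface, ΣR_partial = 0.005647 K/W.
T_interface = T_in − Q·ΣR_partial = 21 °C − (1238)(0.005647) = 14.0 °C

T = 14.0 °C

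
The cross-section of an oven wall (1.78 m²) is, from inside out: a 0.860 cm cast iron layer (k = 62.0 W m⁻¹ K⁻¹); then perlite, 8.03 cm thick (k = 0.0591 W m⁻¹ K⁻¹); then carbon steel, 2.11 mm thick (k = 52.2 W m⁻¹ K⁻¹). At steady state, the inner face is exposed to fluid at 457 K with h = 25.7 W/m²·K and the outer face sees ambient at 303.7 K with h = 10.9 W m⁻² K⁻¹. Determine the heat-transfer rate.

Q = 183 W

Series thermal resistances, inner to outer:
  R_conv,in = 1/(hA) = 1/(25.7·1.78) = 0.02186 K/W
  R_cast iron = L/(kA) = 0.00860/(62.0·1.78) = 7.793×10^-5 K/W
  R_perlite = L/(kA) = 0.0803/(0.0591·1.78) = 0.7633 K/W
  R_carbon steel = L/(kA) = 0.00211/(52.2·1.78) = 2.271×10^-5 K/W
  R_conv,out = 1/(hA) = 1/(10.9·1.78) = 0.05154 K/W
ΣR = 0.02186 + 7.793×10^-5 + 0.7633 + 2.271×10^-5 + 0.05154 = 0.8368 K/W
Q = ΔT/ΣR = (457 K − 303.7 K)/0.8368 = 183 W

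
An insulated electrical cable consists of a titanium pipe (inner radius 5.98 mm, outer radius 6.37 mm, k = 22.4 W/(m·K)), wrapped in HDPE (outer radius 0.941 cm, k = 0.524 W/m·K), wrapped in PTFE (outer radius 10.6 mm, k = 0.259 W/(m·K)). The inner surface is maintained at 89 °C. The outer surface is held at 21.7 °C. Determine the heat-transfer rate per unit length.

Resistance network (inner→outer):
  R'_titanium = ln(0.00637/0.00598)/(2πk) = 0.06318/(2π·22.4) = 4.489×10^-4 m·K/W
  R'_HDPE = ln(0.00941/0.00637)/(2πk) = 0.3902/(2π·0.524) = 0.1185 m·K/W
  R'_PTFE = ln(0.0106/0.00941)/(2πk) = 0.1191/(2π·0.259) = 0.07318 m·K/W
ΣR = 4.489×10^-4 + 0.1185 + 0.07318 = 0.1921 m·K/W
Q' = ΔT/ΣR = (89 °C − 21.7 °C)/0.1921 = 350 W/m

Q' = 350 W/m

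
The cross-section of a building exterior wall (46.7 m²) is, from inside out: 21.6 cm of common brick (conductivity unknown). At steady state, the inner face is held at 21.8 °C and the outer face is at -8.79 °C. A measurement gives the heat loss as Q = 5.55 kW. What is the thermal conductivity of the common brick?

k = 0.839 W/m·K

ΣR = ΔT/Q = |21.8 − -8.79|/5550 = 0.005512 K/W
L/(kA) = 0.005512 ⇒ k = 0.216/(0.005512·46.7) = 0.839 W/m·K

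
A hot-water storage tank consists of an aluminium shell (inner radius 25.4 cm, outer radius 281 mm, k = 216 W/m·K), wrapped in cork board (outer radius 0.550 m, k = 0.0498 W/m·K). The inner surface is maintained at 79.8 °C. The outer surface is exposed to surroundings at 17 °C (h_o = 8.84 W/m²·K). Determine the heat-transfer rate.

Series thermal resistances, inner to outer:
  R_aluminium = (1/0.254 − 1/0.281)/(4πk) = 0.3783/(4π·216) = 1.394×10^-4 K/W
  R_cork board = (1/0.281 − 1/0.550)/(4πk) = 1.741/(4π·0.0498) = 2.781 K/W
  R_conv,out = 1/(4πr²h) = 1/(4π·0.550²·8.84) = 0.02976 K/W
ΣR = 1.394×10^-4 + 2.781 + 0.02976 = 2.811 K/W
Q = ΔT/ΣR = (79.8 °C − 17 °C)/2.811 = 22.3 W

Q = 22.3 W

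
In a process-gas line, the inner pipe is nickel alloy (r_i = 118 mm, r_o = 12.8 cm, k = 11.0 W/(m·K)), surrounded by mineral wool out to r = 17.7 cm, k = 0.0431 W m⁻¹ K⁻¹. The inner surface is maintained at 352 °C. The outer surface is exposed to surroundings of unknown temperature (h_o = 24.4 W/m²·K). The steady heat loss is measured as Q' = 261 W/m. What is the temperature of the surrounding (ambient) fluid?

Series resistances:
  R'_nickel alloy = ln(0.128/0.118)/(2πk) = 0.08135/(2π·11.0) = 0.001177 m·K/W
  R'_mineral wool = ln(0.177/0.128)/(2πk) = 0.3241/(2π·0.0431) = 1.197 m·K/W
  R'_conv,out = 1/(2πr h) = 1/(2π·0.177·24.4) = 0.03685 m·K/W
ΣR = 1.235 m·K/W
ΔT = Q'·ΣR = 261 × 1.235 = 322.3 K
Heat flows outward, so T_out = T_in − ΔT = 352 − 322.3 = 29.7 °C

T_out = 29.7 °C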